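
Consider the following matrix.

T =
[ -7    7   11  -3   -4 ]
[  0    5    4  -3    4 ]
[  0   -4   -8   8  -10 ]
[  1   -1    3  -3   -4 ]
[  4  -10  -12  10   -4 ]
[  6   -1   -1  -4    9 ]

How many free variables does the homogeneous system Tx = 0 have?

0

Row reduce to echelon form.
R4 ← R4 + (1/7)·R1: [0, 0, 32/7, -24/7, -32/7]
R5 ← R5 + (4/7)·R1: [0, -6, -40/7, 58/7, -44/7]
R6 ← R6 + (6/7)·R1: [0, 5, 59/7, -46/7, 39/7]
R3 ← R3 + (4/5)·R2: [0, 0, -24/5, 28/5, -34/5]
R5 ← R5 + (6/5)·R2: [0, 0, -32/35, 164/35, -52/35]
R6 ← R6 − R2: [0, 0, 31/7, -25/7, 11/7]
R4 ← R4 + (20/21)·R3: [0, 0, 0, 40/21, -232/21]
R5 ← R5 − (4/21)·R3: [0, 0, 0, 76/21, -4/21]
R6 ← R6 + (155/168)·R3: [0, 0, 0, 67/42, -395/84]
R5 ← R5 − (19/10)·R4: [0, 0, 0, 0, 104/5]
R6 ← R6 − (67/80)·R4: [0, 0, 0, 0, 91/20]
R6 ← R6 − (7/32)·R5: [0, 0, 0, 0, 0]
5 nonzero rows, so rank(T) = 5.
T has 5 columns; by rank–nullity, nullity = 5 − 5 = 0.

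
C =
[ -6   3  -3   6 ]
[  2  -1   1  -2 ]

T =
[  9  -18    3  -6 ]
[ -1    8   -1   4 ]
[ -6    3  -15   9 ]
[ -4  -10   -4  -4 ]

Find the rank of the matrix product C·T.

First compute CT:
[[-63,  63,   0,  -3],
 [ 21, -21,   0,   1]]
Now row reduce the product.
R2 ← R2 + (1/3)·R1: [0, 0, 0, 0]
1 nonzero row, so rank(CT) = 1.

1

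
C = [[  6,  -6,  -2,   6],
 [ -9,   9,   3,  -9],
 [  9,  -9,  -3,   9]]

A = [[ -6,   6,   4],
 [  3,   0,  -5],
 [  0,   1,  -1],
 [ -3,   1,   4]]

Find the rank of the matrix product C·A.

1

First compute CA:
[[-72,  40,  80],
 [108, -60, -120],
 [-108,  60, 120]]
Now row reduce the product.
R2 ← R2 + (3/2)·R1: [0, 0, 0]
R3 ← R3 − (3/2)·R1: [0, 0, 0]
1 nonzero row, so rank(CA) = 1.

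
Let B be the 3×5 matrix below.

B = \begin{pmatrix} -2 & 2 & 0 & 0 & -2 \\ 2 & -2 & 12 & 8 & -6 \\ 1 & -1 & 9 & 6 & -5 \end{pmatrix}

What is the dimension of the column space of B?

2

Row reduce to echelon form.
R2 ← R2 + R1: [0, 0, 12, 8, -8]
R3 ← R3 + (1/2)·R1: [0, 0, 9, 6, -6]
R3 ← R3 − (3/4)·R2: [0, 0, 0, 0, 0]
Echelon form has 2 nonzero rows, so rank(B) = 2.
The column space has dimension equal to the rank: 2.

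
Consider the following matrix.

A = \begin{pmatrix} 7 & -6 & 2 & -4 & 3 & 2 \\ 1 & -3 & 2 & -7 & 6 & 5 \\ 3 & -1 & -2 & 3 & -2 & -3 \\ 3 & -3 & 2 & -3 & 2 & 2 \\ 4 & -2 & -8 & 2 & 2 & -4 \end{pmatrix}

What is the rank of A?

Row reduce to echelon form.
R2 ← R2 − (1/7)·R1: [0, -15/7, 12/7, -45/7, 39/7, 33/7]
R3 ← R3 − (3/7)·R1: [0, 11/7, -20/7, 33/7, -23/7, -27/7]
R4 ← R4 − (3/7)·R1: [0, -3/7, 8/7, -9/7, 5/7, 8/7]
R5 ← R5 − (4/7)·R1: [0, 10/7, -64/7, 30/7, 2/7, -36/7]
R3 ← R3 + (11/15)·R2: [0, 0, -8/5, 0, 4/5, -2/5]
R4 ← R4 − (1/5)·R2: [0, 0, 4/5, 0, -2/5, 1/5]
R5 ← R5 + (2/3)·R2: [0, 0, -8, 0, 4, -2]
R4 ← R4 + (1/2)·R3: [0, 0, 0, 0, 0, 0]
R5 ← R5 − (5)·R3: [0, 0, 0, 0, 0, 0]
Echelon form has 3 nonzero rows, so rank(A) = 3.

3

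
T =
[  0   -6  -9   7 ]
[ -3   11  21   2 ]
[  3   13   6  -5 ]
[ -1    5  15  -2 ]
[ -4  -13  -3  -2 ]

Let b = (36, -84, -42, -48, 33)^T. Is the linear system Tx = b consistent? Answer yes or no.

yes

Row reduce the augmented matrix [T | b].
Swap R1 ↔ R2
R3 ← R3 + R1: [0, 24, 27, -3, -126]
R4 ← R4 − (1/3)·R1: [0, 4/3, 8, -8/3, -20]
R5 ← R5 − (4/3)·R1: [0, -83/3, -31, -14/3, 145]
R3 ← R3 + (4)·R2: [0, 0, -9, 25, 18]
R4 ← R4 + (2/9)·R2: [0, 0, 6, -10/9, -12]
R5 ← R5 − (83/18)·R2: [0, 0, 21/2, -665/18, -21]
R4 ← R4 + (2/3)·R3: [0, 0, 0, 140/9, 0]
R5 ← R5 + (7/6)·R3: [0, 0, 0, -70/9, 0]
R5 ← R5 + (1/2)·R4: [0, 0, 0, 0, 0]
The echelon form has 4 nonzero rows, and every pivot lies in the first 4 columns, so rank(T) = rank([T|b]) = 4.
The system is consistent.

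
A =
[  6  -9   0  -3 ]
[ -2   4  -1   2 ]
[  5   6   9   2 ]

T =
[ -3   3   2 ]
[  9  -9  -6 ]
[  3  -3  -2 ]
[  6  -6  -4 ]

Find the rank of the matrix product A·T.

1

First compute AT:
[[-117, 117,  78],
 [ 51, -51, -34],
 [ 78, -78, -52]]
Now row reduce the product.
R2 ← R2 + (17/39)·R1: [0, 0, 0]
R3 ← R3 + (2/3)·R1: [0, 0, 0]
1 nonzero row, so rank(AT) = 1.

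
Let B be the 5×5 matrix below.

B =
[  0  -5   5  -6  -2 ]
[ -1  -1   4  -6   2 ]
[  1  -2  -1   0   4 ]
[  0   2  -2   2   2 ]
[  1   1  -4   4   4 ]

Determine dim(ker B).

2

Row reduce to echelon form.
Swap R1 ↔ R2
R3 ← R3 + R1: [0, -3, 3, -6, 6]
R5 ← R5 + R1: [0, 0, 0, -2, 6]
R3 ← R3 − (3/5)·R2: [0, 0, 0, -12/5, 36/5]
R4 ← R4 + (2/5)·R2: [0, 0, 0, -2/5, 6/5]
R4 ← R4 − (1/6)·R3: [0, 0, 0, 0, 0]
R5 ← R5 − (5/6)·R3: [0, 0, 0, 0, 0]
3 nonzero rows, so rank(B) = 3.
B has 5 columns; by rank–nullity, nullity = 5 − 3 = 2.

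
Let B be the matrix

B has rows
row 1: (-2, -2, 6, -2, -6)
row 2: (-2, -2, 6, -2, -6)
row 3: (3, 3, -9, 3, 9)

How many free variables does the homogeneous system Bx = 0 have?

Row reduce to echelon form.
R2 ← R2 − R1: [0, 0, 0, 0, 0]
R3 ← R3 + (3/2)·R1: [0, 0, 0, 0, 0]
1 nonzero row, so rank(B) = 1.
B has 5 columns; by rank–nullity, nullity = 5 − 1 = 4.

4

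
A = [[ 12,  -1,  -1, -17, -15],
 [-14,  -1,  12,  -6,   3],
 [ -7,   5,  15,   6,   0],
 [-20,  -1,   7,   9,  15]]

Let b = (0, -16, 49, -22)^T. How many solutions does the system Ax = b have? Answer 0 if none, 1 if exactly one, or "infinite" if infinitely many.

infinite

Row reduce the augmented matrix [A | b].
R2 ← R2 + (7/6)·R1: [0, -13/6, 65/6, -155/6, -29/2, -16]
R3 ← R3 + (7/12)·R1: [0, 53/12, 173/12, -47/12, -35/4, 49]
R4 ← R4 + (5/3)·R1: [0, -8/3, 16/3, -58/3, -10, -22]
R3 ← R3 + (53/26)·R2: [0, 0, 73/2, -1471/26, -498/13, 213/13]
R4 ← R4 − (16/13)·R2: [0, 0, -8, 162/13, 102/13, -30/13]
R4 ← R4 + (16/73)·R3: [0, 0, 0, 58/949, -522/949, 1218/949]
The echelon form has 4 nonzero rows, and every pivot lies in the first 5 columns, so rank(A) = rank([A|b]) = 4.
The system is consistent.
rank = 4 < 5 unknowns, so there are infinitely many solutions.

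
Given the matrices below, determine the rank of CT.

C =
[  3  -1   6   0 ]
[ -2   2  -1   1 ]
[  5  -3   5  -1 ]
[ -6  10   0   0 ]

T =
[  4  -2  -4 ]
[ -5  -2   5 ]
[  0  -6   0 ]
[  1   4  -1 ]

First compute CT:
[[ 17, -40, -17],
 [-17,  10,  17],
 [ 34, -38, -34],
 [-74,  -8,  74]]
Now row reduce the product.
R2 ← R2 + R1: [0, -30, 0]
R3 ← R3 − (2)·R1: [0, 42, 0]
R4 ← R4 + (74/17)·R1: [0, -3096/17, 0]
R3 ← R3 + (7/5)·R2: [0, 0, 0]
R4 ← R4 − (516/85)·R2: [0, 0, 0]
2 nonzero rows, so rank(CT) = 2.

2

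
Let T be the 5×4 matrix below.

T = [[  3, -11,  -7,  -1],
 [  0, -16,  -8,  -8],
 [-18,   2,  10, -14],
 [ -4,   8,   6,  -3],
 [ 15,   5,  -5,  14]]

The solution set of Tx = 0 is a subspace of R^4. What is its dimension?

Row reduce to echelon form.
R3 ← R3 + (6)·R1: [0, -64, -32, -20]
R4 ← R4 + (4/3)·R1: [0, -20/3, -10/3, -13/3]
R5 ← R5 − (5)·R1: [0, 60, 30, 19]
R3 ← R3 − (4)·R2: [0, 0, 0, 12]
R4 ← R4 − (5/12)·R2: [0, 0, 0, -1]
R5 ← R5 + (15/4)·R2: [0, 0, 0, -11]
R4 ← R4 + (1/12)·R3: [0, 0, 0, 0]
R5 ← R5 + (11/12)·R3: [0, 0, 0, 0]
3 nonzero rows, so rank(T) = 3.
T has 4 columns; by rank–nullity, nullity = 4 − 3 = 1.

1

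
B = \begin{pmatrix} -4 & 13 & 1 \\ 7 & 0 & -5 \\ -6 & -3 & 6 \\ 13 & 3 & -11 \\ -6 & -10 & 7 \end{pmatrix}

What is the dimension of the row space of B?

Row reduce to echelon form.
R2 ← R2 + (7/4)·R1: [0, 91/4, -13/4]
R3 ← R3 − (3/2)·R1: [0, -45/2, 9/2]
R4 ← R4 + (13/4)·R1: [0, 181/4, -31/4]
R5 ← R5 − (3/2)·R1: [0, -59/2, 11/2]
R3 ← R3 + (90/91)·R2: [0, 0, 9/7]
R4 ← R4 − (181/91)·R2: [0, 0, -9/7]
R5 ← R5 + (118/91)·R2: [0, 0, 9/7]
R4 ← R4 + R3: [0, 0, 0]
R5 ← R5 − R3: [0, 0, 0]
Echelon form has 3 nonzero rows, so rank(B) = 3.
The row space has dimension equal to the rank: 3.

3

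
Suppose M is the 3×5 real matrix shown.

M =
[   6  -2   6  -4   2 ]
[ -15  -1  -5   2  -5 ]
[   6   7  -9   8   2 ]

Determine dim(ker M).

3

Row reduce to echelon form.
R2 ← R2 + (5/2)·R1: [0, -6, 10, -8, 0]
R3 ← R3 − R1: [0, 9, -15, 12, 0]
R3 ← R3 + (3/2)·R2: [0, 0, 0, 0, 0]
2 nonzero rows, so rank(M) = 2.
M has 5 columns; by rank–nullity, nullity = 5 − 2 = 3.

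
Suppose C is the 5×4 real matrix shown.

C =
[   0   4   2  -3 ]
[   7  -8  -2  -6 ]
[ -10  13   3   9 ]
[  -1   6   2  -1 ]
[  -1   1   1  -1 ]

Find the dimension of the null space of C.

1

Row reduce to echelon form.
Swap R1 ↔ R2
R3 ← R3 + (10/7)·R1: [0, 11/7, 1/7, 3/7]
R4 ← R4 + (1/7)·R1: [0, 34/7, 12/7, -13/7]
R5 ← R5 + (1/7)·R1: [0, -1/7, 5/7, -13/7]
R3 ← R3 − (11/28)·R2: [0, 0, -9/14, 45/28]
R4 ← R4 − (17/14)·R2: [0, 0, -5/7, 25/14]
R5 ← R5 + (1/28)·R2: [0, 0, 11/14, -55/28]
R4 ← R4 − (10/9)·R3: [0, 0, 0, 0]
R5 ← R5 + (11/9)·R3: [0, 0, 0, 0]
3 nonzero rows, so rank(C) = 3.
C has 4 columns; by rank–nullity, nullity = 4 − 3 = 1.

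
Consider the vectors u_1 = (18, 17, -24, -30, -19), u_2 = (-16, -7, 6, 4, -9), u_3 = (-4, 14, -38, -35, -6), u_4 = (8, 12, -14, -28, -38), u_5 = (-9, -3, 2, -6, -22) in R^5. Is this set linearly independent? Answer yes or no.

Form the matrix with these vectors as rows and row reduce.
R2 ← R2 + (8/9)·R1: [0, 73/9, -46/3, -68/3, -233/9]
R3 ← R3 + (2/9)·R1: [0, 160/9, -130/3, -125/3, -92/9]
R4 ← R4 − (4/9)·R1: [0, 40/9, -10/3, -44/3, -266/9]
R5 ← R5 + (1/2)·R1: [0, 11/2, -10, -21, -63/2]
R3 ← R3 − (160/73)·R2: [0, 0, -710/73, 585/73, 3396/73]
R4 ← R4 − (40/73)·R2: [0, 0, 370/73, -164/73, -1122/73]
R5 ← R5 − (99/146)·R2: [0, 0, 29/73, -411/73, -1018/73]
R4 ← R4 + (37/71)·R3: [0, 0, 0, 137/71, 630/71]
R5 ← R5 + (29/710)·R3: [0, 0, 0, -753/142, -4276/355]
R5 ← R5 + (753/274)·R4: [0, 0, 0, 0, 8453/685]
5 nonzero rows, so the 5 vectors span a space of dimension 5.
Since 5 = 5, the vectors are linearly independent.

yes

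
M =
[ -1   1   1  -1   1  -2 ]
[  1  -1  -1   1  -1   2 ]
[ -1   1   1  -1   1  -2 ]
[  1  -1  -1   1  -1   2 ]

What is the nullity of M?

Row reduce to echelon form.
R2 ← R2 + R1: [0, 0, 0, 0, 0, 0]
R3 ← R3 − R1: [0, 0, 0, 0, 0, 0]
R4 ← R4 + R1: [0, 0, 0, 0, 0, 0]
1 nonzero row, so rank(M) = 1.
M has 6 columns; by rank–nullity, nullity = 6 − 1 = 5.

5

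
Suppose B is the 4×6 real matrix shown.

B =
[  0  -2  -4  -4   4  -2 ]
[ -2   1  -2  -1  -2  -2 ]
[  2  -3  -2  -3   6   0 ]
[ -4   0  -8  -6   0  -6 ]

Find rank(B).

Row reduce to echelon form.
Swap R1 ↔ R2
R3 ← R3 + R1: [0, -2, -4, -4, 4, -2]
R4 ← R4 − (2)·R1: [0, -2, -4, -4, 4, -2]
R3 ← R3 − R2: [0, 0, 0, 0, 0, 0]
R4 ← R4 − R2: [0, 0, 0, 0, 0, 0]
Echelon form has 2 nonzero rows, so rank(B) = 2.

2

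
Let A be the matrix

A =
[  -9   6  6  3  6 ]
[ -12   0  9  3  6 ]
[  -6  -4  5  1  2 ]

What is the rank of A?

Row reduce to echelon form.
R2 ← R2 − (4/3)·R1: [0, -8, 1, -1, -2]
R3 ← R3 − (2/3)·R1: [0, -8, 1, -1, -2]
R3 ← R3 − R2: [0, 0, 0, 0, 0]
Echelon form has 2 nonzero rows, so rank(A) = 2.

2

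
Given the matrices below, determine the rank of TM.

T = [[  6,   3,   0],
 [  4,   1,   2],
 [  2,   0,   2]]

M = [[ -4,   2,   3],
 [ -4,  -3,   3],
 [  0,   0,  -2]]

First compute TM:
[[-36,   3,  27],
 [-20,   5,  11],
 [ -8,   4,   2]]
Now row reduce the product.
R2 ← R2 − (5/9)·R1: [0, 10/3, -4]
R3 ← R3 − (2/9)·R1: [0, 10/3, -4]
R3 ← R3 − R2: [0, 0, 0]
2 nonzero rows, so rank(TM) = 2.

2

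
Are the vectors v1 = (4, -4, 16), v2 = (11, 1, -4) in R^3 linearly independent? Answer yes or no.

Form the matrix with these vectors as rows and row reduce.
R2 ← R2 − (11/4)·R1: [0, 12, -48]
2 nonzero rows, so the 2 vectors span a space of dimension 2.
Since 2 = 2, the vectors are linearly independent.

yes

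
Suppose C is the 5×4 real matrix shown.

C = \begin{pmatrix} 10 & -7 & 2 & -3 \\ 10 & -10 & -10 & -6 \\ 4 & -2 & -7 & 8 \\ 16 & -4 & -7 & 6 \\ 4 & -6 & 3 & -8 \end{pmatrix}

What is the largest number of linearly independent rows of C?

Row reduce to echelon form.
R2 ← R2 − R1: [0, -3, -12, -3]
R3 ← R3 − (2/5)·R1: [0, 4/5, -39/5, 46/5]
R4 ← R4 − (8/5)·R1: [0, 36/5, -51/5, 54/5]
R5 ← R5 − (2/5)·R1: [0, -16/5, 11/5, -34/5]
R3 ← R3 + (4/15)·R2: [0, 0, -11, 42/5]
R4 ← R4 + (12/5)·R2: [0, 0, -39, 18/5]
R5 ← R5 − (16/15)·R2: [0, 0, 15, -18/5]
R4 ← R4 − (39/11)·R3: [0, 0, 0, -288/11]
R5 ← R5 + (15/11)·R3: [0, 0, 0, 432/55]
R5 ← R5 + (3/10)·R4: [0, 0, 0, 0]
Echelon form has 4 nonzero rows, so rank(C) = 4.
The rank gives the maximum number of linearly independent rows: 4.

4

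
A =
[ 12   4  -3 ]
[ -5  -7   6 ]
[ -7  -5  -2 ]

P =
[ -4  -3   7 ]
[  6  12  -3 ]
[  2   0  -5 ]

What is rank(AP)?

First compute AP:
[[-30,  12,  87],
 [-10, -69, -44],
 [ -6, -39, -24]]
Now row reduce the product.
R2 ← R2 − (1/3)·R1: [0, -73, -73]
R3 ← R3 − (1/5)·R1: [0, -207/5, -207/5]
R3 ← R3 − (207/365)·R2: [0, 0, 0]
2 nonzero rows, so rank(AP) = 2.

2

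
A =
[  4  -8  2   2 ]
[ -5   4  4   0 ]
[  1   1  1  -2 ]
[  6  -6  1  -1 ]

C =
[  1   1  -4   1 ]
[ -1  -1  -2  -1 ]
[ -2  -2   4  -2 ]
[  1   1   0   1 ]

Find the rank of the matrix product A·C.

2

First compute AC:
[[ 10,  10,   8,  10],
 [-17, -17,  28, -17],
 [ -4,  -4,  -2,  -4],
 [  9,   9,  -8,   9]]
Now row reduce the product.
R2 ← R2 + (17/10)·R1: [0, 0, 208/5, 0]
R3 ← R3 + (2/5)·R1: [0, 0, 6/5, 0]
R4 ← R4 − (9/10)·R1: [0, 0, -76/5, 0]
R3 ← R3 − (3/104)·R2: [0, 0, 0, 0]
R4 ← R4 + (19/52)·R2: [0, 0, 0, 0]
2 nonzero rows, so rank(AC) = 2.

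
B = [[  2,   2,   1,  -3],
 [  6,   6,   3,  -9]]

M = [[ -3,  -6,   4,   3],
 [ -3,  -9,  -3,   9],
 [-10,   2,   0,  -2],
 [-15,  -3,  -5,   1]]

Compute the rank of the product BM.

First compute BM:
[[ 23, -19,  17,  19],
 [ 69, -57,  51,  57]]
Now row reduce the product.
R2 ← R2 − (3)·R1: [0, 0, 0, 0]
1 nonzero row, so rank(BM) = 1.

1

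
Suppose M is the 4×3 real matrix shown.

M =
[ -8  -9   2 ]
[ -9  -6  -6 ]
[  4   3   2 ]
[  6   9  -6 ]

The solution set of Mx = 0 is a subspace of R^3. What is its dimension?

Row reduce to echelon form.
R2 ← R2 − (9/8)·R1: [0, 33/8, -33/4]
R3 ← R3 + (1/2)·R1: [0, -3/2, 3]
R4 ← R4 + (3/4)·R1: [0, 9/4, -9/2]
R3 ← R3 + (4/11)·R2: [0, 0, 0]
R4 ← R4 − (6/11)·R2: [0, 0, 0]
2 nonzero rows, so rank(M) = 2.
M has 3 columns; by rank–nullity, nullity = 3 − 2 = 1.

1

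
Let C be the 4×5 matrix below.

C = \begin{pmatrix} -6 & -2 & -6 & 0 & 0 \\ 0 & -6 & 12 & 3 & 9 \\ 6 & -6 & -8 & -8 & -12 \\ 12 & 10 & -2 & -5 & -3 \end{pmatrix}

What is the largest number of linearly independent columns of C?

4

Row reduce to echelon form.
R3 ← R3 + R1: [0, -8, -14, -8, -12]
R4 ← R4 + (2)·R1: [0, 6, -14, -5, -3]
R3 ← R3 − (4/3)·R2: [0, 0, -30, -12, -24]
R4 ← R4 + R2: [0, 0, -2, -2, 6]
R4 ← R4 − (1/15)·R3: [0, 0, 0, -6/5, 38/5]
Echelon form has 4 nonzero rows, so rank(C) = 4.
The rank gives the maximum number of linearly independent columns: 4.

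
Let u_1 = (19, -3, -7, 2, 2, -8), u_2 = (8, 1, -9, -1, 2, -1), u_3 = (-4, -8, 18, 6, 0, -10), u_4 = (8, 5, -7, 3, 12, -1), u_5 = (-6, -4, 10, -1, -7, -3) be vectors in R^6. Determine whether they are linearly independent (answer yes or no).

yes

Form the matrix with these vectors as rows and row reduce.
R2 ← R2 − (8/19)·R1: [0, 43/19, -115/19, -35/19, 22/19, 45/19]
R3 ← R3 + (4/19)·R1: [0, -164/19, 314/19, 122/19, 8/19, -222/19]
R4 ← R4 − (8/19)·R1: [0, 119/19, -77/19, 41/19, 212/19, 45/19]
R5 ← R5 + (6/19)·R1: [0, -94/19, 148/19, -7/19, -121/19, -105/19]
R3 ← R3 + (164/43)·R2: [0, 0, -282/43, -26/43, 208/43, -114/43]
R4 ← R4 − (119/43)·R2: [0, 0, 546/43, 312/43, 342/43, -180/43]
R5 ← R5 + (94/43)·R2: [0, 0, -234/43, -189/43, -165/43, -15/43]
R4 ← R4 + (91/47)·R3: [0, 0, 0, 286/47, 814/47, -438/47]
R5 ← R5 − (39/47)·R3: [0, 0, 0, -183/47, -369/47, 87/47]
R5 ← R5 + (183/286)·R4: [0, 0, 0, 0, 42/13, -588/143]
5 nonzero rows, so the 5 vectors span a space of dimension 5.
Since 5 = 5, the vectors are linearly independent.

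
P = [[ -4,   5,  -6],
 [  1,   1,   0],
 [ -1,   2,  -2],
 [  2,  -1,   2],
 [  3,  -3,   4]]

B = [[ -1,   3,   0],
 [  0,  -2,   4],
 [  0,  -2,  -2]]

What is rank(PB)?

2

First compute PB:
[[  4, -10,  32],
 [ -1,   1,   4],
 [  1,  -3,  12],
 [ -2,   4,  -8],
 [ -3,   7, -20]]
Now row reduce the product.
R2 ← R2 + (1/4)·R1: [0, -3/2, 12]
R3 ← R3 − (1/4)·R1: [0, -1/2, 4]
R4 ← R4 + (1/2)·R1: [0, -1, 8]
R5 ← R5 + (3/4)·R1: [0, -1/2, 4]
R3 ← R3 − (1/3)·R2: [0, 0, 0]
R4 ← R4 − (2/3)·R2: [0, 0, 0]
R5 ← R5 − (1/3)·R2: [0, 0, 0]
2 nonzero rows, so rank(PB) = 2.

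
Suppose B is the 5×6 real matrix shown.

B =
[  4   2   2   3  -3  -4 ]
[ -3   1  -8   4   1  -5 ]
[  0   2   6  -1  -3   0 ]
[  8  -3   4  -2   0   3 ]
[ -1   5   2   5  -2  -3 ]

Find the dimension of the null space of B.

Row reduce to echelon form.
R2 ← R2 + (3/4)·R1: [0, 5/2, -13/2, 25/4, -5/4, -8]
R4 ← R4 − (2)·R1: [0, -7, 0, -8, 6, 11]
R5 ← R5 + (1/4)·R1: [0, 11/2, 5/2, 23/4, -11/4, -4]
R3 ← R3 − (4/5)·R2: [0, 0, 56/5, -6, -2, 32/5]
R4 ← R4 + (14/5)·R2: [0, 0, -91/5, 19/2, 5/2, -57/5]
R5 ← R5 − (11/5)·R2: [0, 0, 84/5, -8, 0, 68/5]
R4 ← R4 + (13/8)·R3: [0, 0, 0, -1/4, -3/4, -1]
R5 ← R5 − (3/2)·R3: [0, 0, 0, 1, 3, 4]
R5 ← R5 + (4)·R4: [0, 0, 0, 0, 0, 0]
4 nonzero rows, so rank(B) = 4.
B has 6 columns; by rank–nullity, nullity = 6 − 4 = 2.

2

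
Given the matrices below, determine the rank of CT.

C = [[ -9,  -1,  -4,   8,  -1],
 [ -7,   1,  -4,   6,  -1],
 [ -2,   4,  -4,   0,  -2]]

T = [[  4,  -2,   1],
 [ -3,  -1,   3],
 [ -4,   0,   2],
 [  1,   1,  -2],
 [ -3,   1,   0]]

2

First compute CT:
[[ -6,  26, -36],
 [ -6,  18, -24],
 [  2,  -2,   2]]
Now row reduce the product.
R2 ← R2 − R1: [0, -8, 12]
R3 ← R3 + (1/3)·R1: [0, 20/3, -10]
R3 ← R3 + (5/6)·R2: [0, 0, 0]
2 nonzero rows, so rank(CT) = 2.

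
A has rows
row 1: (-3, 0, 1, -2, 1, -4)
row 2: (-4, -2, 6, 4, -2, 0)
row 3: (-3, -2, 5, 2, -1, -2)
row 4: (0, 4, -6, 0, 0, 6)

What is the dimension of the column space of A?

3

Row reduce to echelon form.
R2 ← R2 − (4/3)·R1: [0, -2, 14/3, 20/3, -10/3, 16/3]
R3 ← R3 − R1: [0, -2, 4, 4, -2, 2]
R3 ← R3 − R2: [0, 0, -2/3, -8/3, 4/3, -10/3]
R4 ← R4 + (2)·R2: [0, 0, 10/3, 40/3, -20/3, 50/3]
R4 ← R4 + (5)·R3: [0, 0, 0, 0, 0, 0]
Echelon form has 3 nonzero rows, so rank(A) = 3.
The column space has dimension equal to the rank: 3.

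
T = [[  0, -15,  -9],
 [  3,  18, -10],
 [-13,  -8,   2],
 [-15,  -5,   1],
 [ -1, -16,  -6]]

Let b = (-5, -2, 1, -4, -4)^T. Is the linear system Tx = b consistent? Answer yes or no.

Row reduce the augmented matrix [T | b].
Swap R1 ↔ R2
R3 ← R3 + (13/3)·R1: [0, 70, -124/3, -23/3]
R4 ← R4 + (5)·R1: [0, 85, -49, -14]
R5 ← R5 + (1/3)·R1: [0, -10, -28/3, -14/3]
R3 ← R3 + (14/3)·R2: [0, 0, -250/3, -31]
R4 ← R4 + (17/3)·R2: [0, 0, -100, -127/3]
R5 ← R5 − (2/3)·R2: [0, 0, -10/3, -4/3]
R4 ← R4 − (6/5)·R3: [0, 0, 0, -77/15]
R5 ← R5 − (1/25)·R3: [0, 0, 0, -7/75]
R5 ← R5 − (1/55)·R4: [0, 0, 0, 0]
The echelon form has 4 nonzero rows; the last pivot sits in the augmented column, so rank(T) = 3 but rank([T|b]) = 4.
Since the ranks differ, the system is inconsistent.

no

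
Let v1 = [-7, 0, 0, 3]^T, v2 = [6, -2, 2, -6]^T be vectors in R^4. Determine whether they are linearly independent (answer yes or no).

yes

Form the matrix with these vectors as rows and row reduce.
R2 ← R2 + (6/7)·R1: [0, -2, 2, -24/7]
2 nonzero rows, so the 2 vectors span a space of dimension 2.
Since 2 = 2, the vectors are linearly independent.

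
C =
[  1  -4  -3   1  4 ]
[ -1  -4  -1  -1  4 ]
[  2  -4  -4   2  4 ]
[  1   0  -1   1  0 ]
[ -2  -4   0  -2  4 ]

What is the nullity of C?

Row reduce to echelon form.
R2 ← R2 + R1: [0, -8, -4, 0, 8]
R3 ← R3 − (2)·R1: [0, 4, 2, 0, -4]
R4 ← R4 − R1: [0, 4, 2, 0, -4]
R5 ← R5 + (2)·R1: [0, -12, -6, 0, 12]
R3 ← R3 + (1/2)·R2: [0, 0, 0, 0, 0]
R4 ← R4 + (1/2)·R2: [0, 0, 0, 0, 0]
R5 ← R5 − (3/2)·R2: [0, 0, 0, 0, 0]
2 nonzero rows, so rank(C) = 2.
C has 5 columns; by rank–nullity, nullity = 5 − 2 = 3.

3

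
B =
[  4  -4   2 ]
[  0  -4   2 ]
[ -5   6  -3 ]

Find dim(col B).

2

Row reduce to echelon form.
R3 ← R3 + (5/4)·R1: [0, 1, -1/2]
R3 ← R3 + (1/4)·R2: [0, 0, 0]
Echelon form has 2 nonzero rows, so rank(B) = 2.
The column space has dimension equal to the rank: 2.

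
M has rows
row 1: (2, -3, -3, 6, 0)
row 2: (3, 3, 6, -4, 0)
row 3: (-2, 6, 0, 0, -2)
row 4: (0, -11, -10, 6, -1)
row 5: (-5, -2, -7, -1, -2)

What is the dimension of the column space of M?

5

Row reduce to echelon form.
R2 ← R2 − (3/2)·R1: [0, 15/2, 21/2, -13, 0]
R3 ← R3 + R1: [0, 3, -3, 6, -2]
R5 ← R5 + (5/2)·R1: [0, -19/2, -29/2, 14, -2]
R3 ← R3 − (2/5)·R2: [0, 0, -36/5, 56/5, -2]
R4 ← R4 + (22/15)·R2: [0, 0, 27/5, -196/15, -1]
R5 ← R5 + (19/15)·R2: [0, 0, -6/5, -37/15, -2]
R4 ← R4 + (3/4)·R3: [0, 0, 0, -14/3, -5/2]
R5 ← R5 − (1/6)·R3: [0, 0, 0, -13/3, -5/3]
R5 ← R5 − (13/14)·R4: [0, 0, 0, 0, 55/84]
Echelon form has 5 nonzero rows, so rank(M) = 5.
The column space has dimension equal to the rank: 5.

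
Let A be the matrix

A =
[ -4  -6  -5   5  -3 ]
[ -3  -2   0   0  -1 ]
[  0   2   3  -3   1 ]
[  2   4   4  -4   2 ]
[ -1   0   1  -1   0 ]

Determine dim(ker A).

3

Row reduce to echelon form.
R2 ← R2 − (3/4)·R1: [0, 5/2, 15/4, -15/4, 5/4]
R4 ← R4 + (1/2)·R1: [0, 1, 3/2, -3/2, 1/2]
R5 ← R5 − (1/4)·R1: [0, 3/2, 9/4, -9/4, 3/4]
R3 ← R3 − (4/5)·R2: [0, 0, 0, 0, 0]
R4 ← R4 − (2/5)·R2: [0, 0, 0, 0, 0]
R5 ← R5 − (3/5)·R2: [0, 0, 0, 0, 0]
2 nonzero rows, so rank(A) = 2.
A has 5 columns; by rank–nullity, nullity = 5 − 2 = 3.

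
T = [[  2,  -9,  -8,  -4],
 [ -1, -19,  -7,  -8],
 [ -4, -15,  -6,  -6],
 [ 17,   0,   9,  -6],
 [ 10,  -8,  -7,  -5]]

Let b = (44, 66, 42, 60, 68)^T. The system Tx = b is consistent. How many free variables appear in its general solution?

0

Row reduce the augmented matrix [T | b].
R2 ← R2 + (1/2)·R1: [0, -47/2, -11, -10, 88]
R3 ← R3 + (2)·R1: [0, -33, -22, -14, 130]
R4 ← R4 − (17/2)·R1: [0, 153/2, 77, 28, -314]
R5 ← R5 − (5)·R1: [0, 37, 33, 15, -152]
R3 ← R3 − (66/47)·R2: [0, 0, -308/47, 2/47, 302/47]
R4 ← R4 + (153/47)·R2: [0, 0, 1936/47, -214/47, -1294/47]
R5 ← R5 + (74/47)·R2: [0, 0, 737/47, -35/47, -632/47]
R4 ← R4 + (44/7)·R3: [0, 0, 0, -30/7, 90/7]
R5 ← R5 + (67/28)·R3: [0, 0, 0, -9/14, 27/14]
R5 ← R5 − (3/20)·R4: [0, 0, 0, 0, 0]
The echelon form has 4 nonzero rows, and every pivot lies in the first 4 columns, so rank(T) = rank([T|b]) = 4.
The system is consistent.
Free variables = (unknowns) − (rank) = 4 − 4 = 0.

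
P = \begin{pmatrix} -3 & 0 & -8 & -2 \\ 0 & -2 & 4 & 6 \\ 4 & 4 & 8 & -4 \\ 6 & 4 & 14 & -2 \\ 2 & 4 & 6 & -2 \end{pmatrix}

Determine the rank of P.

3

Row reduce to echelon form.
R3 ← R3 + (4/3)·R1: [0, 4, -8/3, -20/3]
R4 ← R4 + (2)·R1: [0, 4, -2, -6]
R5 ← R5 + (2/3)·R1: [0, 4, 2/3, -10/3]
R3 ← R3 + (2)·R2: [0, 0, 16/3, 16/3]
R4 ← R4 + (2)·R2: [0, 0, 6, 6]
R5 ← R5 + (2)·R2: [0, 0, 26/3, 26/3]
R4 ← R4 − (9/8)·R3: [0, 0, 0, 0]
R5 ← R5 − (13/8)·R3: [0, 0, 0, 0]
Echelon form has 3 nonzero rows, so rank(P) = 3.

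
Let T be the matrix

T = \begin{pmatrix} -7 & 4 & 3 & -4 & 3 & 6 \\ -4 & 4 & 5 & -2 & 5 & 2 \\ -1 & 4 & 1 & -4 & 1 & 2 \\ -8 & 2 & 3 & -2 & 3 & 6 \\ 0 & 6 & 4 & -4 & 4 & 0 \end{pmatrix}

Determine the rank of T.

Row reduce to echelon form.
R2 ← R2 − (4/7)·R1: [0, 12/7, 23/7, 2/7, 23/7, -10/7]
R3 ← R3 − (1/7)·R1: [0, 24/7, 4/7, -24/7, 4/7, 8/7]
R4 ← R4 − (8/7)·R1: [0, -18/7, -3/7, 18/7, -3/7, -6/7]
R3 ← R3 − (2)·R2: [0, 0, -6, -4, -6, 4]
R4 ← R4 + (3/2)·R2: [0, 0, 9/2, 3, 9/2, -3]
R5 ← R5 − (7/2)·R2: [0, 0, -15/2, -5, -15/2, 5]
R4 ← R4 + (3/4)·R3: [0, 0, 0, 0, 0, 0]
R5 ← R5 − (5/4)·R3: [0, 0, 0, 0, 0, 0]
Echelon form has 3 nonzero rows, so rank(T) = 3.

3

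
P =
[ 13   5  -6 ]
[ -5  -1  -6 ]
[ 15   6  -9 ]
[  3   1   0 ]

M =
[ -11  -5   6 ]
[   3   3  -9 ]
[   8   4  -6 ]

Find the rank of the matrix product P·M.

First compute PM:
[[-176, -74,  69],
 [  4,  -2,  15],
 [-219, -93,  90],
 [-30, -12,   9]]
Now row reduce the product.
R2 ← R2 + (1/44)·R1: [0, -81/22, 729/44]
R3 ← R3 − (219/176)·R1: [0, -81/88, 729/176]
R4 ← R4 − (15/88)·R1: [0, 27/44, -243/88]
R3 ← R3 − (1/4)·R2: [0, 0, 0]
R4 ← R4 + (1/6)·R2: [0, 0, 0]
2 nonzero rows, so rank(PM) = 2.

2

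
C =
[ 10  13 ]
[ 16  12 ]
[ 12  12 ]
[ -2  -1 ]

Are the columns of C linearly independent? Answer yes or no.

yes

Row reduce C to echelon form.
R2 ← R2 − (8/5)·R1: [0, -44/5]
R3 ← R3 − (6/5)·R1: [0, -18/5]
R4 ← R4 + (1/5)·R1: [0, 8/5]
R3 ← R3 − (9/22)·R2: [0, 0]
R4 ← R4 + (2/11)·R2: [0, 0]
2 pivots among 2 columns.
Every column is a pivot column, so the columns are linearly independent.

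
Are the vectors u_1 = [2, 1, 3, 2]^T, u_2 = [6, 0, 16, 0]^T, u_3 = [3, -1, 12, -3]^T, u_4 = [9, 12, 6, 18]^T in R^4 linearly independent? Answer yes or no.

no

Form the matrix with these vectors as rows and row reduce.
R2 ← R2 − (3)·R1: [0, -3, 7, -6]
R3 ← R3 − (3/2)·R1: [0, -5/2, 15/2, -6]
R4 ← R4 − (9/2)·R1: [0, 15/2, -15/2, 9]
R3 ← R3 − (5/6)·R2: [0, 0, 5/3, -1]
R4 ← R4 + (5/2)·R2: [0, 0, 10, -6]
R4 ← R4 − (6)·R3: [0, 0, 0, 0]
3 nonzero rows, so the 4 vectors span a space of dimension 3.
Since 3 < 4, the vectors are linearly dependent.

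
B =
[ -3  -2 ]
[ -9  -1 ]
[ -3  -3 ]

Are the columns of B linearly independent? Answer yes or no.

yes

Row reduce B to echelon form.
R2 ← R2 − (3)·R1: [0, 5]
R3 ← R3 − R1: [0, -1]
R3 ← R3 + (1/5)·R2: [0, 0]
2 pivots among 2 columns.
Every column is a pivot column, so the columns are linearly independent.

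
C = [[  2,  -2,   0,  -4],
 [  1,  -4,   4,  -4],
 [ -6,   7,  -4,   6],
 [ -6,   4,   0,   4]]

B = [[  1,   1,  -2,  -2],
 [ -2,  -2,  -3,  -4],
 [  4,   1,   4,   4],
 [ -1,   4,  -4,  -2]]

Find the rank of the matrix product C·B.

3

First compute CB:
[[ 10, -10,  18,  12],
 [ 29,  -3,  42,  38],
 [-42,   0, -49, -44],
 [-18,   2, -16, -12]]
Now row reduce the product.
R2 ← R2 − (29/10)·R1: [0, 26, -51/5, 16/5]
R3 ← R3 + (21/5)·R1: [0, -42, 133/5, 32/5]
R4 ← R4 + (9/5)·R1: [0, -16, 82/5, 48/5]
R3 ← R3 + (21/13)·R2: [0, 0, 658/65, 752/65]
R4 ← R4 + (8/13)·R2: [0, 0, 658/65, 752/65]
R4 ← R4 − R3: [0, 0, 0, 0]
3 nonzero rows, so rank(CB) = 3.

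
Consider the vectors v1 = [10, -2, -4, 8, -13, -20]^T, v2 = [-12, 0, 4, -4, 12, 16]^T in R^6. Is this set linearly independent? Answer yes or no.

Form the matrix with these vectors as rows and row reduce.
R2 ← R2 + (6/5)·R1: [0, -12/5, -4/5, 28/5, -18/5, -8]
2 nonzero rows, so the 2 vectors span a space of dimension 2.
Since 2 = 2, the vectors are linearly independent.

yes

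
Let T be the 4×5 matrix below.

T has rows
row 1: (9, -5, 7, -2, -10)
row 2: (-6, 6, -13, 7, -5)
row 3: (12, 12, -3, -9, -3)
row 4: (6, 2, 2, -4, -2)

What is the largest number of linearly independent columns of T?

3

Row reduce to echelon form.
R2 ← R2 + (2/3)·R1: [0, 8/3, -25/3, 17/3, -35/3]
R3 ← R3 − (4/3)·R1: [0, 56/3, -37/3, -19/3, 31/3]
R4 ← R4 − (2/3)·R1: [0, 16/3, -8/3, -8/3, 14/3]
R3 ← R3 − (7)·R2: [0, 0, 46, -46, 92]
R4 ← R4 − (2)·R2: [0, 0, 14, -14, 28]
R4 ← R4 − (7/23)·R3: [0, 0, 0, 0, 0]
Echelon form has 3 nonzero rows, so rank(T) = 3.
The rank gives the maximum number of linearly independent columns: 3.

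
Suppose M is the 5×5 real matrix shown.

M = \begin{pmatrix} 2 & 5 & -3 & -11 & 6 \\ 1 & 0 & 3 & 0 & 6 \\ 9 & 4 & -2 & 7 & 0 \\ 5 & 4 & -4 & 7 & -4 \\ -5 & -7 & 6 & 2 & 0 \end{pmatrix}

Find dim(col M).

5

Row reduce to echelon form.
R2 ← R2 − (1/2)·R1: [0, -5/2, 9/2, 11/2, 3]
R3 ← R3 − (9/2)·R1: [0, -37/2, 23/2, 113/2, -27]
R4 ← R4 − (5/2)·R1: [0, -17/2, 7/2, 69/2, -19]
R5 ← R5 + (5/2)·R1: [0, 11/2, -3/2, -51/2, 15]
R3 ← R3 − (37/5)·R2: [0, 0, -109/5, 79/5, -246/5]
R4 ← R4 − (17/5)·R2: [0, 0, -59/5, 79/5, -146/5]
R5 ← R5 + (11/5)·R2: [0, 0, 42/5, -67/5, 108/5]
R4 ← R4 − (59/109)·R3: [0, 0, 0, 790/109, -280/109]
R5 ← R5 + (42/109)·R3: [0, 0, 0, -797/109, 288/109]
R5 ← R5 + (797/790)·R4: [0, 0, 0, 0, 4/79]
Echelon form has 5 nonzero rows, so rank(M) = 5.
The column space has dimension equal to the rank: 5.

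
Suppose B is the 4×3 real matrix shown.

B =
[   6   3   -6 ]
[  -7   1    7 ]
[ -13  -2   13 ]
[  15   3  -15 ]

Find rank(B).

2

Row reduce to echelon form.
R2 ← R2 + (7/6)·R1: [0, 9/2, 0]
R3 ← R3 + (13/6)·R1: [0, 9/2, 0]
R4 ← R4 − (5/2)·R1: [0, -9/2, 0]
R3 ← R3 − R2: [0, 0, 0]
R4 ← R4 + R2: [0, 0, 0]
Echelon form has 2 nonzero rows, so rank(B) = 2.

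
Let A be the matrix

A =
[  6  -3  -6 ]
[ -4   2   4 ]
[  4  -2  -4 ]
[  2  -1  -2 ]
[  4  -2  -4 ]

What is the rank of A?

1

Row reduce to echelon form.
R2 ← R2 + (2/3)·R1: [0, 0, 0]
R3 ← R3 − (2/3)·R1: [0, 0, 0]
R4 ← R4 − (1/3)·R1: [0, 0, 0]
R5 ← R5 − (2/3)·R1: [0, 0, 0]
Echelon form has 1 nonzero row, so rank(A) = 1.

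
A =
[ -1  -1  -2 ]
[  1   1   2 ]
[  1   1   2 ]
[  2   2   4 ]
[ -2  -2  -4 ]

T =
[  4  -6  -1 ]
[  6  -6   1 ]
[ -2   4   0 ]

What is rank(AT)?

First compute AT:
[[ -6,   4,   0],
 [  6,  -4,   0],
 [  6,  -4,   0],
 [ 12,  -8,   0],
 [-12,   8,   0]]
Now row reduce the product.
R2 ← R2 + R1: [0, 0, 0]
R3 ← R3 + R1: [0, 0, 0]
R4 ← R4 + (2)·R1: [0, 0, 0]
R5 ← R5 − (2)·R1: [0, 0, 0]
1 nonzero row, so rank(AT) = 1.

1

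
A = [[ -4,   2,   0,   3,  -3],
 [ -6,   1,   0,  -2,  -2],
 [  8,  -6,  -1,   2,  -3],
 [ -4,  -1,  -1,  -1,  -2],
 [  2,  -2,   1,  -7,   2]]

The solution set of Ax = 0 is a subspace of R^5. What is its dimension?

Row reduce to echelon form.
R2 ← R2 − (3/2)·R1: [0, -2, 0, -13/2, 5/2]
R3 ← R3 + (2)·R1: [0, -2, -1, 8, -9]
R4 ← R4 − R1: [0, -3, -1, -4, 1]
R5 ← R5 + (1/2)·R1: [0, -1, 1, -11/2, 1/2]
R3 ← R3 − R2: [0, 0, -1, 29/2, -23/2]
R4 ← R4 − (3/2)·R2: [0, 0, -1, 23/4, -11/4]
R5 ← R5 − (1/2)·R2: [0, 0, 1, -9/4, -3/4]
R4 ← R4 − R3: [0, 0, 0, -35/4, 35/4]
R5 ← R5 + R3: [0, 0, 0, 49/4, -49/4]
R5 ← R5 + (7/5)·R4: [0, 0, 0, 0, 0]
4 nonzero rows, so rank(A) = 4.
A has 5 columns; by rank–nullity, nullity = 5 − 4 = 1.

1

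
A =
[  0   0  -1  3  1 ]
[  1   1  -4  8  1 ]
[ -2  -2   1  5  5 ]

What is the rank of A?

2

Row reduce to echelon form.
Swap R1 ↔ R2
R3 ← R3 + (2)·R1: [0, 0, -7, 21, 7]
R3 ← R3 − (7)·R2: [0, 0, 0, 0, 0]
Echelon form has 2 nonzero rows, so rank(A) = 2.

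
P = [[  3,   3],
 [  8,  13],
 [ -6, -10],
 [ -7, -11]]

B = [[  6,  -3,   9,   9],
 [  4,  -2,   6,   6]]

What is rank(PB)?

First compute PB:
[[ 30, -15,  45,  45],
 [100, -50, 150, 150],
 [-76,  38, -114, -114],
 [-86,  43, -129, -129]]
Now row reduce the product.
R2 ← R2 − (10/3)·R1: [0, 0, 0, 0]
R3 ← R3 + (38/15)·R1: [0, 0, 0, 0]
R4 ← R4 + (43/15)·R1: [0, 0, 0, 0]
1 nonzero row, so rank(PB) = 1.

1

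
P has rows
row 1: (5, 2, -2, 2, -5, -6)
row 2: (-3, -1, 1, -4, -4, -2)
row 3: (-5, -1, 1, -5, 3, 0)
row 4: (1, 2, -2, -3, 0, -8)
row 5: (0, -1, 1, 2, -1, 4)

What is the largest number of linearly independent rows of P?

Row reduce to echelon form.
R2 ← R2 + (3/5)·R1: [0, 1/5, -1/5, -14/5, -7, -28/5]
R3 ← R3 + R1: [0, 1, -1, -3, -2, -6]
R4 ← R4 − (1/5)·R1: [0, 8/5, -8/5, -17/5, 1, -34/5]
R3 ← R3 − (5)·R2: [0, 0, 0, 11, 33, 22]
R4 ← R4 − (8)·R2: [0, 0, 0, 19, 57, 38]
R5 ← R5 + (5)·R2: [0, 0, 0, -12, -36, -24]
R4 ← R4 − (19/11)·R3: [0, 0, 0, 0, 0, 0]
R5 ← R5 + (12/11)·R3: [0, 0, 0, 0, 0, 0]
Echelon form has 3 nonzero rows, so rank(P) = 3.
The rank gives the maximum number of linearly independent rows: 3.

3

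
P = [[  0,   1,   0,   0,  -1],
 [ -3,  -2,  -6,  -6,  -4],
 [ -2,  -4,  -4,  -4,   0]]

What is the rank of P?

Row reduce to echelon form.
Swap R1 ↔ R2
R3 ← R3 − (2/3)·R1: [0, -8/3, 0, 0, 8/3]
R3 ← R3 + (8/3)·R2: [0, 0, 0, 0, 0]
Echelon form has 2 nonzero rows, so rank(P) = 2.

2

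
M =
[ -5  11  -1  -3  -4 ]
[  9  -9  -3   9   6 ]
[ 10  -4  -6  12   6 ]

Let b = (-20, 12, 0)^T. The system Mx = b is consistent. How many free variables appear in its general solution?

3

Row reduce the augmented matrix [M | b].
R2 ← R2 + (9/5)·R1: [0, 54/5, -24/5, 18/5, -6/5, -24]
R3 ← R3 + (2)·R1: [0, 18, -8, 6, -2, -40]
R3 ← R3 − (5/3)·R2: [0, 0, 0, 0, 0, 0]
The echelon form has 2 nonzero rows, and every pivot lies in the first 5 columns, so rank(M) = rank([M|b]) = 2.
The system is consistent.
Free variables = (unknowns) − (rank) = 5 − 2 = 3.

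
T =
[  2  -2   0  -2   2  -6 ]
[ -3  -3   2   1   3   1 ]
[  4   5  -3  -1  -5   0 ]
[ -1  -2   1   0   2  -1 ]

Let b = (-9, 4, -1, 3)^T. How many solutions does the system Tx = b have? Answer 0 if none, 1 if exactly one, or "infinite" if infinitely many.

Row reduce the augmented matrix [T | b].
R2 ← R2 + (3/2)·R1: [0, -6, 2, -2, 6, -8, -19/2]
R3 ← R3 − (2)·R1: [0, 9, -3, 3, -9, 12, 17]
R4 ← R4 + (1/2)·R1: [0, -3, 1, -1, 3, -4, -3/2]
R3 ← R3 + (3/2)·R2: [0, 0, 0, 0, 0, 0, 11/4]
R4 ← R4 − (1/2)·R2: [0, 0, 0, 0, 0, 0, 13/4]
R4 ← R4 − (13/11)·R3: [0, 0, 0, 0, 0, 0, 0]
The echelon form has 3 nonzero rows; the last pivot sits in the augmented column, so rank(T) = 2 but rank([T|b]) = 3.
Since the ranks differ, the system is inconsistent.
It has no solutions.

0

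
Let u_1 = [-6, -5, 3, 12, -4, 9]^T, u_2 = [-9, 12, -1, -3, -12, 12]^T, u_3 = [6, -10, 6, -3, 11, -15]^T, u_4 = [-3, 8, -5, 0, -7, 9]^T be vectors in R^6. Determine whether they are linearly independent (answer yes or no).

Form the matrix with these vectors as rows and row reduce.
R2 ← R2 − (3/2)·R1: [0, 39/2, -11/2, -21, -6, -3/2]
R3 ← R3 + R1: [0, -15, 9, 9, 7, -6]
R4 ← R4 − (1/2)·R1: [0, 21/2, -13/2, -6, -5, 9/2]
R3 ← R3 + (10/13)·R2: [0, 0, 62/13, -93/13, 31/13, -93/13]
R4 ← R4 − (7/13)·R2: [0, 0, -46/13, 69/13, -23/13, 69/13]
R4 ← R4 + (23/31)·R3: [0, 0, 0, 0, 0, 0]
3 nonzero rows, so the 4 vectors span a space of dimension 3.
Since 3 < 4, the vectors are linearly dependent.

no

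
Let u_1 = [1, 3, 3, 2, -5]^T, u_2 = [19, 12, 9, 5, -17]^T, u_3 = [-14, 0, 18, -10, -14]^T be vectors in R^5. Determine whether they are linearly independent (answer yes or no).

Form the matrix with these vectors as rows and row reduce.
R2 ← R2 − (19)·R1: [0, -45, -48, -33, 78]
R3 ← R3 + (14)·R1: [0, 42, 60, 18, -84]
R3 ← R3 + (14/15)·R2: [0, 0, 76/5, -64/5, -56/5]
3 nonzero rows, so the 3 vectors span a space of dimension 3.
Since 3 = 3, the vectors are linearly independent.

yes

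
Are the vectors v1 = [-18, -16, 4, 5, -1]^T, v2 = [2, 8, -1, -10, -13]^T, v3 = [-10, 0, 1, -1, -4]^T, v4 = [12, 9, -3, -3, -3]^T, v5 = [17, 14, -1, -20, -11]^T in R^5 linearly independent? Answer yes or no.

no

Form the matrix with these vectors as rows and row reduce.
R2 ← R2 + (1/9)·R1: [0, 56/9, -5/9, -85/9, -118/9]
R3 ← R3 − (5/9)·R1: [0, 80/9, -11/9, -34/9, -31/9]
R4 ← R4 + (2/3)·R1: [0, -5/3, -1/3, 1/3, -11/3]
R5 ← R5 + (17/18)·R1: [0, -10/9, 25/9, -275/18, -215/18]
R3 ← R3 − (10/7)·R2: [0, 0, -3/7, 68/7, 107/7]
R4 ← R4 + (15/56)·R2: [0, 0, -27/56, -123/56, -201/28]
R5 ← R5 + (5/28)·R2: [0, 0, 75/28, -475/28, -100/7]
R4 ← R4 − (9/8)·R3: [0, 0, 0, -105/8, -195/8]
R5 ← R5 + (25/4)·R3: [0, 0, 0, 175/4, 325/4]
R5 ← R5 + (10/3)·R4: [0, 0, 0, 0, 0]
4 nonzero rows, so the 5 vectors span a space of dimension 4.
Since 4 < 5, the vectors are linearly dependent.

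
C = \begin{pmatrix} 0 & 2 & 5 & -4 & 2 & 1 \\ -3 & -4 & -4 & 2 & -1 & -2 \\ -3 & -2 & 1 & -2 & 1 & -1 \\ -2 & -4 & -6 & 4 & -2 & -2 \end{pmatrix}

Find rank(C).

Row reduce to echelon form.
Swap R1 ↔ R2
R3 ← R3 − R1: [0, 2, 5, -4, 2, 1]
R4 ← R4 − (2/3)·R1: [0, -4/3, -10/3, 8/3, -4/3, -2/3]
R3 ← R3 − R2: [0, 0, 0, 0, 0, 0]
R4 ← R4 + (2/3)·R2: [0, 0, 0, 0, 0, 0]
Echelon form has 2 nonzero rows, so rank(C) = 2.

2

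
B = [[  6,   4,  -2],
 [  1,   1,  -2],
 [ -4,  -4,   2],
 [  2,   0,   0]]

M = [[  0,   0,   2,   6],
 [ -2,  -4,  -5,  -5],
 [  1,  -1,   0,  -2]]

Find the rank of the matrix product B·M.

First compute BM:
[[-10, -14,  -8,  20],
 [ -4,  -2,  -3,   5],
 [ 10,  14,  12,  -8],
 [  0,   0,   4,  12]]
Now row reduce the product.
R2 ← R2 − (2/5)·R1: [0, 18/5, 1/5, -3]
R3 ← R3 + R1: [0, 0, 4, 12]
R4 ← R4 − R3: [0, 0, 0, 0]
3 nonzero rows, so rank(BM) = 3.

3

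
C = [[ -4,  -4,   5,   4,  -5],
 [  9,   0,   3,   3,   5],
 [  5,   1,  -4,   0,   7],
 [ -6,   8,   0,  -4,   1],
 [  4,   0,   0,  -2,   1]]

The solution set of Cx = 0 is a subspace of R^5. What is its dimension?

Row reduce to echelon form.
R2 ← R2 + (9/4)·R1: [0, -9, 57/4, 12, -25/4]
R3 ← R3 + (5/4)·R1: [0, -4, 9/4, 5, 3/4]
R4 ← R4 − (3/2)·R1: [0, 14, -15/2, -10, 17/2]
R5 ← R5 + R1: [0, -4, 5, 2, -4]
R3 ← R3 − (4/9)·R2: [0, 0, -49/12, -1/3, 127/36]
R4 ← R4 + (14/9)·R2: [0, 0, 44/3, 26/3, -11/9]
R5 ← R5 − (4/9)·R2: [0, 0, -4/3, -10/3, -11/9]
R4 ← R4 + (176/49)·R3: [0, 0, 0, 366/49, 561/49]
R5 ← R5 − (16/49)·R3: [0, 0, 0, -158/49, -349/147]
R5 ← R5 + (79/183)·R4: [0, 0, 0, 0, 470/183]
5 nonzero rows, so rank(C) = 5.
C has 5 columns; by rank–nullity, nullity = 5 − 5 = 0.

0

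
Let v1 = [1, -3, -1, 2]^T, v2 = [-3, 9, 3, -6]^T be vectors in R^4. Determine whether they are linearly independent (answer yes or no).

Form the matrix with these vectors as rows and row reduce.
R2 ← R2 + (3)·R1: [0, 0, 0, 0]
1 nonzero row, so the 2 vectors span a space of dimension 1.
Since 1 < 2, the vectors are linearly dependent.

no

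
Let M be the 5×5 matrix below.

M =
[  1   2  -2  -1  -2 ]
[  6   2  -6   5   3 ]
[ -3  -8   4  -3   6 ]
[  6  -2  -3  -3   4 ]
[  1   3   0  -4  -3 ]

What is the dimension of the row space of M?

Row reduce to echelon form.
R2 ← R2 − (6)·R1: [0, -10, 6, 11, 15]
R3 ← R3 + (3)·R1: [0, -2, -2, -6, 0]
R4 ← R4 − (6)·R1: [0, -14, 9, 3, 16]
R5 ← R5 − R1: [0, 1, 2, -3, -1]
R3 ← R3 − (1/5)·R2: [0, 0, -16/5, -41/5, -3]
R4 ← R4 − (7/5)·R2: [0, 0, 3/5, -62/5, -5]
R5 ← R5 + (1/10)·R2: [0, 0, 13/5, -19/10, 1/2]
R4 ← R4 + (3/16)·R3: [0, 0, 0, -223/16, -89/16]
R5 ← R5 + (13/16)·R3: [0, 0, 0, -137/16, -31/16]
R5 ← R5 − (137/223)·R4: [0, 0, 0, 0, 330/223]
Echelon form has 5 nonzero rows, so rank(M) = 5.
The row space has dimension equal to the rank: 5.

5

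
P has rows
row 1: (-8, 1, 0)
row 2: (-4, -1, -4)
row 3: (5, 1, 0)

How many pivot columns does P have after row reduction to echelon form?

Row reduce to echelon form.
R2 ← R2 − (1/2)·R1: [0, -3/2, -4]
R3 ← R3 + (5/8)·R1: [0, 13/8, 0]
R3 ← R3 + (13/12)·R2: [0, 0, -13/3]
Echelon form has 3 nonzero rows, so rank(P) = 3.
Each nonzero row contributes one pivot column: 3 pivot columns.

3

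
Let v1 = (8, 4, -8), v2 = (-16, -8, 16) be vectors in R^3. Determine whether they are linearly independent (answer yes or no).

Form the matrix with these vectors as rows and row reduce.
R2 ← R2 + (2)·R1: [0, 0, 0]
1 nonzero row, so the 2 vectors span a space of dimension 1.
Since 1 < 2, the vectors are linearly dependent.

no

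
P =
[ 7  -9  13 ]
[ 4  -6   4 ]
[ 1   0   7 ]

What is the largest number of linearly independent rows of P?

Row reduce to echelon form.
R2 ← R2 − (4/7)·R1: [0, -6/7, -24/7]
R3 ← R3 − (1/7)·R1: [0, 9/7, 36/7]
R3 ← R3 + (3/2)·R2: [0, 0, 0]
Echelon form has 2 nonzero rows, so rank(P) = 2.
The rank gives the maximum number of linearly independent rows: 2.

2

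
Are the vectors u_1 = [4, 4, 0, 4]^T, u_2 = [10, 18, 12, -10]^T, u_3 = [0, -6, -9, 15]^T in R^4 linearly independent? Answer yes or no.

Form the matrix with these vectors as rows and row reduce.
R2 ← R2 − (5/2)·R1: [0, 8, 12, -20]
R3 ← R3 + (3/4)·R2: [0, 0, 0, 0]
2 nonzero rows, so the 3 vectors span a space of dimension 2.
Since 2 < 3, the vectors are linearly dependent.

no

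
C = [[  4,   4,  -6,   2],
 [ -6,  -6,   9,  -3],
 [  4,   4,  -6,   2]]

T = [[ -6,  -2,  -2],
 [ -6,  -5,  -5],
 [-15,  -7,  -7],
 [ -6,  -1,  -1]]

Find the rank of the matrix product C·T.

1

First compute CT:
[[ 30,  12,  12],
 [-45, -18, -18],
 [ 30,  12,  12]]
Now row reduce the product.
R2 ← R2 + (3/2)·R1: [0, 0, 0]
R3 ← R3 − R1: [0, 0, 0]
1 nonzero row, so rank(CT) = 1.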